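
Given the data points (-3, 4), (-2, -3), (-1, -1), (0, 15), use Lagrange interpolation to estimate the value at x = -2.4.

Lagrange interpolation formula:
P(x) = Σ yᵢ × Lᵢ(x)
where Lᵢ(x) = Π_{j≠i} (x - xⱼ)/(xᵢ - xⱼ)

L_0(-2.4) = (-2.4 - (-2))/(-3 - (-2)) × (-2.4 - (-1))/(-3 - (-1)) × (-2.4 - 0)/(-3 - 0) = 0.224000
L_1(-2.4) = (-2.4 - (-3))/(-2 - (-3)) × (-2.4 - (-1))/(-2 - (-1)) × (-2.4 - 0)/(-2 - 0) = 1.008000
L_2(-2.4) = (-2.4 - (-3))/(-1 - (-3)) × (-2.4 - (-2))/(-1 - (-2)) × (-2.4 - 0)/(-1 - 0) = -0.288000
L_3(-2.4) = (-2.4 - (-3))/(0 - (-3)) × (-2.4 - (-2))/(0 - (-2)) × (-2.4 - (-1))/(0 - (-1)) = 0.056000

P(-2.4) = 4×L_0(-2.4) + (-3)×L_1(-2.4) + (-1)×L_2(-2.4) + 15×L_3(-2.4)
P(-2.4) = -1.000000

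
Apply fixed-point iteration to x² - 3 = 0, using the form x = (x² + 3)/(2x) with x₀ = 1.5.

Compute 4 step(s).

Equation: x² - 3 = 0
Fixed-point form: x = (x² + 3)/(2x)
x₀ = 1.5

x_1 = g(1.500000) = 1.750000
x_2 = g(1.750000) = 1.732143
x_3 = g(1.732143) = 1.732051
x_4 = g(1.732051) = 1.732051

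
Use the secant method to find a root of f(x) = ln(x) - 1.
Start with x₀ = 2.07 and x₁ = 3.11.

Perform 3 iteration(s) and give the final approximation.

f(x) = ln(x) - 1
x₀ = 2.07, x₁ = 3.11

Secant formula: x_{n+1} = x_n - f(x_n)(x_n - x_{n-1})/(f(x_n) - f(x_{n-1}))

Iteration 1:
  f(2.070000) = -0.272451
  f(3.110000) = 0.134623
  x_2 = 3.110000 - 0.134623×(3.110000 - 2.070000)/(0.134623 - (-0.272451))
       = 2.766064
Iteration 2:
  f(3.110000) = 0.134623
  f(2.766064) = 0.017425
  x_3 = 2.766064 - 0.017425×(2.766064 - 3.110000)/(0.017425 - 0.134623)
       = 2.714926
Iteration 3:
  f(2.766064) = 0.017425
  f(2.714926) = -0.001235
  x_4 = 2.714926 - (-0.001235)×(2.714926 - 2.766064)/(-0.001235 - 0.017425)
       = 2.718311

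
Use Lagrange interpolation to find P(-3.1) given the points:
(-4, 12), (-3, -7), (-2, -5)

Lagrange interpolation formula:
P(x) = Σ yᵢ × Lᵢ(x)
where Lᵢ(x) = Π_{j≠i} (x - xⱼ)/(xᵢ - xⱼ)

L_0(-3.1) = (-3.1 - (-3))/(-4 - (-3)) × (-3.1 - (-2))/(-4 - (-2)) = 0.055000
L_1(-3.1) = (-3.1 - (-4))/(-3 - (-4)) × (-3.1 - (-2))/(-3 - (-2)) = 0.990000
L_2(-3.1) = (-3.1 - (-4))/(-2 - (-4)) × (-3.1 - (-3))/(-2 - (-3)) = -0.045000

P(-3.1) = 12×L_0(-3.1) + (-7)×L_1(-3.1) + (-5)×L_2(-3.1)
P(-3.1) = -6.045000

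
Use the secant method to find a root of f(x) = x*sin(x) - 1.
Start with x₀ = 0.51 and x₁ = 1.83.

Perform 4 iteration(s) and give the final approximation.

f(x) = x*sin(x) - 1
x₀ = 0.51, x₁ = 1.83

Secant formula: x_{n+1} = x_n - f(x_n)(x_n - x_{n-1})/(f(x_n) - f(x_{n-1}))

Iteration 1:
  f(0.510000) = -0.751030
  f(1.830000) = 0.768868
  x_2 = 1.830000 - 0.768868×(1.830000 - 0.510000)/(0.768868 - (-0.751030))
       = 1.162254
Iteration 2:
  f(1.830000) = 0.768868
  f(1.162254) = 0.066601
  x_3 = 1.162254 - 0.066601×(1.162254 - 1.830000)/(0.066601 - 0.768868)
       = 1.098926
Iteration 3:
  f(1.162254) = 0.066601
  f(1.098926) = -0.021165
  x_4 = 1.098926 - (-0.021165)×(1.098926 - 1.162254)/(-0.021165 - 0.066601)
       = 1.114198
Iteration 4:
  f(1.098926) = -0.021165
  f(1.114198) = 0.000056
  x_5 = 1.114198 - 0.000056×(1.114198 - 1.098926)/(0.000056 - (-0.021165))
       = 1.114157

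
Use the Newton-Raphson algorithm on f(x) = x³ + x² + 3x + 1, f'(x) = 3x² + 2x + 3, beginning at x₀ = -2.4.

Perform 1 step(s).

f(x) = x³ + x² + 3x + 1
f'(x) = 3x² + 2x + 3
x₀ = -2.4

Newton-Raphson formula: x_{n+1} = x_n - f(x_n)/f'(x_n)

Iteration 1:
  f(-2.400000) = -14.264000
  f'(-2.400000) = 15.480000
  x_1 = -2.400000 - (-14.264000)/15.480000 = -1.478553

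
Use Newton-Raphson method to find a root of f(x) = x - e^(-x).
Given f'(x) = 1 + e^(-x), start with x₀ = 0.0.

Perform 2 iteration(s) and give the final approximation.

f(x) = x - e^(-x)
f'(x) = 1 + e^(-x)
x₀ = 0.0

Newton-Raphson formula: x_{n+1} = x_n - f(x_n)/f'(x_n)

Iteration 1:
  f(0.000000) = -1.000000
  f'(0.000000) = 2.000000
  x_1 = 0.000000 - (-1.000000)/2.000000 = 0.500000
Iteration 2:
  f(0.500000) = -0.106531
  f'(0.500000) = 1.606531
  x_2 = 0.500000 - (-0.106531)/1.606531 = 0.566311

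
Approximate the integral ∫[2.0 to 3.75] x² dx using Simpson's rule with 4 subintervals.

f(x) = x²
a = 2.0, b = 3.75, n = 4
h = (b - a)/n = 0.437500

Simpson's rule: (h/3)[f(x₀) + 4f(x₁) + 2f(x₂) + ... + f(xₙ)]

x_0 = 2.0000, f(x_0) = 4.000000, coefficient = 1
x_1 = 2.4375, f(x_1) = 5.941406, coefficient = 4
x_2 = 2.8750, f(x_2) = 8.265625, coefficient = 2
x_3 = 3.3125, f(x_3) = 10.972656, coefficient = 4
x_4 = 3.7500, f(x_4) = 14.062500, coefficient = 1

I ≈ (0.437500/3) × 102.250000 = 14.911458
Exact value: 14.911458
Error: 0.000000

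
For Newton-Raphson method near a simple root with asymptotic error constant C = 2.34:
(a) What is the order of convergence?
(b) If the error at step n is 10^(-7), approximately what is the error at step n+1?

(a) Newton-Raphson has quadratic (order 2) convergence near simple roots.
    This means |e_{n+1}| ≈ C|e_n|².

(b) With |e_n| = 10^(-7) and C = 2.34:
    |e_{n+1}| ≈ 2.34 × (10^(-7))² = 2.34 × 10^(-14)

(a) 2 (quadratic); (b) |e_{n+1}| ≈ 2.340e-14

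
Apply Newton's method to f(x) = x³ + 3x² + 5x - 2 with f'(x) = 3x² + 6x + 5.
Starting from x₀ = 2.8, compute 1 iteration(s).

f(x) = x³ + 3x² + 5x - 2
f'(x) = 3x² + 6x + 5
x₀ = 2.8

Newton-Raphson formula: x_{n+1} = x_n - f(x_n)/f'(x_n)

Iteration 1:
  f(2.800000) = 57.472000
  f'(2.800000) = 45.320000
  x_1 = 2.800000 - 57.472000/45.320000 = 1.531862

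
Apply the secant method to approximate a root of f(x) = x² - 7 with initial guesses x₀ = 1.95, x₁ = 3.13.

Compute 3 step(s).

f(x) = x² - 7
x₀ = 1.95, x₁ = 3.13

Secant formula: x_{n+1} = x_n - f(x_n)(x_n - x_{n-1})/(f(x_n) - f(x_{n-1}))

Iteration 1:
  f(1.950000) = -3.197500
  f(3.130000) = 2.796900
  x_2 = 3.130000 - 2.796900×(3.130000 - 1.950000)/(2.796900 - (-3.197500))
       = 2.579429
Iteration 2:
  f(3.130000) = 2.796900
  f(2.579429) = -0.346545
  x_3 = 2.579429 - (-0.346545)×(2.579429 - 3.130000)/(-0.346545 - 2.796900)
       = 2.640126
Iteration 3:
  f(2.579429) = -0.346545
  f(2.640126) = -0.029734
  x_4 = 2.640126 - (-0.029734)×(2.640126 - 2.579429)/(-0.029734 - (-0.346545))
       = 2.645823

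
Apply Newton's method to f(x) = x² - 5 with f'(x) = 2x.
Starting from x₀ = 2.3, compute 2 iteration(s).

f(x) = x² - 5
f'(x) = 2x
x₀ = 2.3

Newton-Raphson formula: x_{n+1} = x_n - f(x_n)/f'(x_n)

Iteration 1:
  f(2.300000) = 0.290000
  f'(2.300000) = 4.600000
  x_1 = 2.300000 - 0.290000/4.600000 = 2.236957
Iteration 2:
  f(2.236957) = 0.003974
  f'(2.236957) = 4.473913
  x_2 = 2.236957 - 0.003974/4.473913 = 2.236068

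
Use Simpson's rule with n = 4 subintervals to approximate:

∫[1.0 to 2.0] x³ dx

f(x) = x³
a = 1.0, b = 2.0, n = 4
h = (b - a)/n = 0.250000

Simpson's rule: (h/3)[f(x₀) + 4f(x₁) + 2f(x₂) + ... + f(xₙ)]

x_0 = 1.0000, f(x_0) = 1.000000, coefficient = 1
x_1 = 1.2500, f(x_1) = 1.953125, coefficient = 4
x_2 = 1.5000, f(x_2) = 3.375000, coefficient = 2
x_3 = 1.7500, f(x_3) = 5.359375, coefficient = 4
x_4 = 2.0000, f(x_4) = 8.000000, coefficient = 1

I ≈ (0.250000/3) × 45.000000 = 3.750000
Exact value: 3.750000
Error: 0.000000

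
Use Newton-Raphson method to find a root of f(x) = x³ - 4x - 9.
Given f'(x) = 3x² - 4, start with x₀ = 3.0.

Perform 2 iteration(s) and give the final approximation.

f(x) = x³ - 4x - 9
f'(x) = 3x² - 4
x₀ = 3.0

Newton-Raphson formula: x_{n+1} = x_n - f(x_n)/f'(x_n)

Iteration 1:
  f(3.000000) = 6.000000
  f'(3.000000) = 23.000000
  x_1 = 3.000000 - 6.000000/23.000000 = 2.739130
Iteration 2:
  f(2.739130) = 0.594723
  f'(2.739130) = 18.508507
  x_2 = 2.739130 - 0.594723/18.508507 = 2.706998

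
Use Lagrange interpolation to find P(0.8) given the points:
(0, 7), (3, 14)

Lagrange interpolation formula:
P(x) = Σ yᵢ × Lᵢ(x)
where Lᵢ(x) = Π_{j≠i} (x - xⱼ)/(xᵢ - xⱼ)

L_0(0.8) = (0.8 - 3)/(0 - 3) = 0.733333
L_1(0.8) = (0.8 - 0)/(3 - 0) = 0.266667

P(0.8) = 7×L_0(0.8) + 14×L_1(0.8)
P(0.8) = 8.866667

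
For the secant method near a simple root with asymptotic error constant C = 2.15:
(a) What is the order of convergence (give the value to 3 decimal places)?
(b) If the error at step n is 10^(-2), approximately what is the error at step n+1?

(a) Secant method has superlinear convergence with order φ = (1+√5)/2 ≈ 1.618.
    This means |e_{n+1}| ≈ C|e_n|^1.618.

(b) With |e_n| = 10^(-2) and C = 2.15:
    |e_{n+1}| ≈ 2.15 × (10^(-2))^1.618 = 2.15 × 10^(-3.24)

(a) ≈ 1.618 (golden ratio); (b) |e_{n+1}| ≈ 1.248e-03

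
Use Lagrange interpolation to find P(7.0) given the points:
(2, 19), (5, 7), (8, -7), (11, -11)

Lagrange interpolation formula:
P(x) = Σ yᵢ × Lᵢ(x)
where Lᵢ(x) = Π_{j≠i} (x - xⱼ)/(xᵢ - xⱼ)

L_0(7.0) = (7.0 - 5)/(2 - 5) × (7.0 - 8)/(2 - 8) × (7.0 - 11)/(2 - 11) = -0.049383
L_1(7.0) = (7.0 - 2)/(5 - 2) × (7.0 - 8)/(5 - 8) × (7.0 - 11)/(5 - 11) = 0.370370
L_2(7.0) = (7.0 - 2)/(8 - 2) × (7.0 - 5)/(8 - 5) × (7.0 - 11)/(8 - 11) = 0.740741
L_3(7.0) = (7.0 - 2)/(11 - 2) × (7.0 - 5)/(11 - 5) × (7.0 - 8)/(11 - 8) = -0.061728

P(7.0) = 19×L_0(7.0) + 7×L_1(7.0) + (-7)×L_2(7.0) + (-11)×L_3(7.0)
P(7.0) = -2.851852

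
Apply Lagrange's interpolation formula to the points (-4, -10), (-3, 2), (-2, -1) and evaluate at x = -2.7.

Lagrange interpolation formula:
P(x) = Σ yᵢ × Lᵢ(x)
where Lᵢ(x) = Π_{j≠i} (x - xⱼ)/(xᵢ - xⱼ)

L_0(-2.7) = (-2.7 - (-3))/(-4 - (-3)) × (-2.7 - (-2))/(-4 - (-2)) = -0.105000
L_1(-2.7) = (-2.7 - (-4))/(-3 - (-4)) × (-2.7 - (-2))/(-3 - (-2)) = 0.910000
L_2(-2.7) = (-2.7 - (-4))/(-2 - (-4)) × (-2.7 - (-3))/(-2 - (-3)) = 0.195000

P(-2.7) = (-10)×L_0(-2.7) + 2×L_1(-2.7) + (-1)×L_2(-2.7)
P(-2.7) = 2.675000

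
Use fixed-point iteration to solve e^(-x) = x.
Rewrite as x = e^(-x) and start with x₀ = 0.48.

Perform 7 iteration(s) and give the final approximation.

Equation: e^(-x) = x
Fixed-point form: x = e^(-x)
x₀ = 0.48

x_1 = g(0.480000) = 0.618783
x_2 = g(0.618783) = 0.538599
x_3 = g(0.538599) = 0.583565
x_4 = g(0.583565) = 0.557906
x_5 = g(0.557906) = 0.572407
x_6 = g(0.572407) = 0.564166
x_7 = g(0.564166) = 0.568834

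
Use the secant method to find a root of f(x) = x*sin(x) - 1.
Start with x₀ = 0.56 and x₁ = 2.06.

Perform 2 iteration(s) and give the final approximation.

f(x) = x*sin(x) - 1
x₀ = 0.56, x₁ = 2.06

Secant formula: x_{n+1} = x_n - f(x_n)(x_n - x_{n-1})/(f(x_n) - f(x_{n-1}))

Iteration 1:
  f(0.560000) = -0.702536
  f(2.060000) = 0.818377
  x_2 = 2.060000 - 0.818377×(2.060000 - 0.560000)/(0.818377 - (-0.702536))
       = 1.252876
Iteration 2:
  f(2.060000) = 0.818377
  f(1.252876) = 0.190091
  x_3 = 1.252876 - 0.190091×(1.252876 - 2.060000)/(0.190091 - 0.818377)
       = 1.008676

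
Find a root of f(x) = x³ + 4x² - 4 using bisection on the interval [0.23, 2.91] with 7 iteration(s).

f(x) = x³ + 4x² - 4
Initial interval: [0.23, 2.91]

Iteration 1:
  c_1 = (0.230000 + 2.910000)/2 = 1.570000
  f(c_1) = f(1.570000) = 9.729493
  f(a) × f(c) < 0, new interval: [0.230000, 1.570000]
Iteration 2:
  c_2 = (0.230000 + 1.570000)/2 = 0.900000
  f(c_2) = f(0.900000) = -0.031000
  f(a) × f(c) ≥ 0, new interval: [0.900000, 1.570000]
Iteration 3:
  c_3 = (0.900000 + 1.570000)/2 = 1.235000
  f(c_3) = f(1.235000) = 3.984553
  f(a) × f(c) < 0, new interval: [0.900000, 1.235000]
Iteration 4:
  c_4 = (0.900000 + 1.235000)/2 = 1.067500
  f(c_4) = f(1.067500) = 1.774701
  f(a) × f(c) < 0, new interval: [0.900000, 1.067500]
Iteration 5:
  c_5 = (0.900000 + 1.067500)/2 = 0.983750
  f(c_5) = f(0.983750) = 0.823094
  f(a) × f(c) < 0, new interval: [0.900000, 0.983750]
Iteration 6:
  c_6 = (0.900000 + 0.983750)/2 = 0.941875
  f(c_6) = f(0.941875) = 0.384078
  f(a) × f(c) < 0, new interval: [0.900000, 0.941875]
Iteration 7:
  c_7 = (0.900000 + 0.941875)/2 = 0.920937
  f(c_7) = f(0.920937) = 0.173574
  f(a) × f(c) < 0, new interval: [0.900000, 0.920937]

After 7 iteration(s), the approximation is c_7 = 0.920937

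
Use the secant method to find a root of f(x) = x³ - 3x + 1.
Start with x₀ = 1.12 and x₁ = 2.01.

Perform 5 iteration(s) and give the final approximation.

f(x) = x³ - 3x + 1
x₀ = 1.12, x₁ = 2.01

Secant formula: x_{n+1} = x_n - f(x_n)(x_n - x_{n-1})/(f(x_n) - f(x_{n-1}))

Iteration 1:
  f(1.120000) = -0.955072
  f(2.010000) = 3.090601
  x_2 = 2.010000 - 3.090601×(2.010000 - 1.120000)/(3.090601 - (-0.955072))
       = 1.330104
Iteration 2:
  f(2.010000) = 3.090601
  f(1.330104) = -0.637122
  x_3 = 1.330104 - (-0.637122)×(1.330104 - 2.010000)/(-0.637122 - 3.090601)
       = 1.446308
Iteration 3:
  f(1.330104) = -0.637122
  f(1.446308) = -0.313525
  x_4 = 1.446308 - (-0.313525)×(1.446308 - 1.330104)/(-0.313525 - (-0.637122))
       = 1.558896
Iteration 4:
  f(1.446308) = -0.313525
  f(1.558896) = 0.111673
  x_5 = 1.558896 - 0.111673×(1.558896 - 1.446308)/(0.111673 - (-0.313525))
       = 1.529326
Iteration 5:
  f(1.558896) = 0.111673
  f(1.529326) = -0.011131
  x_6 = 1.529326 - (-0.011131)×(1.529326 - 1.558896)/(-0.011131 - 0.111673)
       = 1.532006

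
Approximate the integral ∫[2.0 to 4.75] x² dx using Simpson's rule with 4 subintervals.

f(x) = x²
a = 2.0, b = 4.75, n = 4
h = (b - a)/n = 0.687500

Simpson's rule: (h/3)[f(x₀) + 4f(x₁) + 2f(x₂) + ... + f(xₙ)]

x_0 = 2.0000, f(x_0) = 4.000000, coefficient = 1
x_1 = 2.6875, f(x_1) = 7.222656, coefficient = 4
x_2 = 3.3750, f(x_2) = 11.390625, coefficient = 2
x_3 = 4.0625, f(x_3) = 16.503906, coefficient = 4
x_4 = 4.7500, f(x_4) = 22.562500, coefficient = 1

I ≈ (0.687500/3) × 144.250000 = 33.057292
Exact value: 33.057292
Error: 0.000000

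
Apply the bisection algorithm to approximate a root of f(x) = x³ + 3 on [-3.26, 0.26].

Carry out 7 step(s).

f(x) = x³ + 3
Initial interval: [-3.26, 0.26]

Iteration 1:
  c_1 = (-3.260000 + 0.260000)/2 = -1.500000
  f(c_1) = f(-1.500000) = -0.375000
  f(a) × f(c) ≥ 0, new interval: [-1.500000, 0.260000]
Iteration 2:
  c_2 = (-1.500000 + 0.260000)/2 = -0.620000
  f(c_2) = f(-0.620000) = 2.761672
  f(a) × f(c) < 0, new interval: [-1.500000, -0.620000]
Iteration 3:
  c_3 = (-1.500000 + (-0.620000))/2 = -1.060000
  f(c_3) = f(-1.060000) = 1.808984
  f(a) × f(c) < 0, new interval: [-1.500000, -1.060000]
Iteration 4:
  c_4 = (-1.500000 + (-1.060000))/2 = -1.280000
  f(c_4) = f(-1.280000) = 0.902848
  f(a) × f(c) < 0, new interval: [-1.500000, -1.280000]
Iteration 5:
  c_5 = (-1.500000 + (-1.280000))/2 = -1.390000
  f(c_5) = f(-1.390000) = 0.314381
  f(a) × f(c) < 0, new interval: [-1.500000, -1.390000]
Iteration 6:
  c_6 = (-1.500000 + (-1.390000))/2 = -1.445000
  f(c_6) = f(-1.445000) = -0.017196
  f(a) × f(c) ≥ 0, new interval: [-1.445000, -1.390000]
Iteration 7:
  c_7 = (-1.445000 + (-1.390000))/2 = -1.417500
  f(c_7) = f(-1.417500) = 0.151808
  f(a) × f(c) < 0, new interval: [-1.445000, -1.417500]

After 7 iteration(s), the approximation is c_7 = -1.417500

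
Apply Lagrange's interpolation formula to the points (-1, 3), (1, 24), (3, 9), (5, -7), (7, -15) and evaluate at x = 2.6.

Lagrange interpolation formula:
P(x) = Σ yᵢ × Lᵢ(x)
where Lᵢ(x) = Π_{j≠i} (x - xⱼ)/(xᵢ - xⱼ)

L_0(2.6) = (2.6 - 1)/(-1 - 1) × (2.6 - 3)/(-1 - 3) × (2.6 - 5)/(-1 - 5) × (2.6 - 7)/(-1 - 7) = -0.017600
L_1(2.6) = (2.6 - (-1))/(1 - (-1)) × (2.6 - 3)/(1 - 3) × (2.6 - 5)/(1 - 5) × (2.6 - 7)/(1 - 7) = 0.158400
L_2(2.6) = (2.6 - (-1))/(3 - (-1)) × (2.6 - 1)/(3 - 1) × (2.6 - 5)/(3 - 5) × (2.6 - 7)/(3 - 7) = 0.950400
L_3(2.6) = (2.6 - (-1))/(5 - (-1)) × (2.6 - 1)/(5 - 1) × (2.6 - 3)/(5 - 3) × (2.6 - 7)/(5 - 7) = -0.105600
L_4(2.6) = (2.6 - (-1))/(7 - (-1)) × (2.6 - 1)/(7 - 1) × (2.6 - 3)/(7 - 3) × (2.6 - 5)/(7 - 5) = 0.014400

P(2.6) = 3×L_0(2.6) + 24×L_1(2.6) + 9×L_2(2.6) + (-7)×L_3(2.6) + (-15)×L_4(2.6)
P(2.6) = 12.825600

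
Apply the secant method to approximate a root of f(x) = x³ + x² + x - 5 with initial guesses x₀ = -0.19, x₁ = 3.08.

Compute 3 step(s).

f(x) = x³ + x² + x - 5
x₀ = -0.19, x₁ = 3.08

Secant formula: x_{n+1} = x_n - f(x_n)(x_n - x_{n-1})/(f(x_n) - f(x_{n-1}))

Iteration 1:
  f(-0.190000) = -5.160759
  f(3.080000) = 36.784512
  x_2 = 3.080000 - 36.784512×(3.080000 - (-0.190000))/(36.784512 - (-5.160759))
       = 0.212326
Iteration 2:
  f(3.080000) = 36.784512
  f(0.212326) = -4.733019
  x_3 = 0.212326 - (-4.733019)×(0.212326 - 3.080000)/(-4.733019 - 36.784512)
       = 0.539242
Iteration 3:
  f(0.212326) = -4.733019
  f(0.539242) = -4.013173
  x_4 = 0.539242 - (-4.013173)×(0.539242 - 0.212326)/(-4.013173 - (-4.733019))
       = 2.361814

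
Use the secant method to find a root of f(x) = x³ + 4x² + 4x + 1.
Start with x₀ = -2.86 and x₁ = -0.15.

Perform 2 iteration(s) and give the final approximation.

f(x) = x³ + 4x² + 4x + 1
x₀ = -2.86, x₁ = -0.15

Secant formula: x_{n+1} = x_n - f(x_n)(x_n - x_{n-1})/(f(x_n) - f(x_{n-1}))

Iteration 1:
  f(-2.860000) = -1.115256
  f(-0.150000) = 0.486625
  x_2 = -0.150000 - 0.486625×(-0.150000 - (-2.860000))/(0.486625 - (-1.115256))
       = -0.973253
Iteration 2:
  f(-0.150000) = 0.486625
  f(-0.973253) = -0.026012
  x_3 = -0.973253 - (-0.026012)×(-0.973253 - (-0.150000))/(-0.026012 - 0.486625)
       = -0.931480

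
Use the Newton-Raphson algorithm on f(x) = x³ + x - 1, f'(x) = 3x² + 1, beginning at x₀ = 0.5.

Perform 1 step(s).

f(x) = x³ + x - 1
f'(x) = 3x² + 1
x₀ = 0.5

Newton-Raphson formula: x_{n+1} = x_n - f(x_n)/f'(x_n)

Iteration 1:
  f(0.500000) = -0.375000
  f'(0.500000) = 1.750000
  x_1 = 0.500000 - (-0.375000)/1.750000 = 0.714286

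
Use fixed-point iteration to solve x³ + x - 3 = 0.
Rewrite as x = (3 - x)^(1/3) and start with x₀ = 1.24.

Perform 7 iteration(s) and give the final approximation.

Equation: x³ + x - 3 = 0
Fixed-point form: x = (3 - x)^(1/3)
x₀ = 1.24

x_1 = g(1.240000) = 1.207362
x_2 = g(1.207362) = 1.214780
x_3 = g(1.214780) = 1.213102
x_4 = g(1.213102) = 1.213482
x_5 = g(1.213482) = 1.213396
x_6 = g(1.213396) = 1.213415
x_7 = g(1.213415) = 1.213411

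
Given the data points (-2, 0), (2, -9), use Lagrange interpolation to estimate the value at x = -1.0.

Lagrange interpolation formula:
P(x) = Σ yᵢ × Lᵢ(x)
where Lᵢ(x) = Π_{j≠i} (x - xⱼ)/(xᵢ - xⱼ)

L_0(-1.0) = (-1.0 - 2)/(-2 - 2) = 0.750000
L_1(-1.0) = (-1.0 - (-2))/(2 - (-2)) = 0.250000

P(-1.0) = 0×L_0(-1.0) + (-9)×L_1(-1.0)
P(-1.0) = -2.250000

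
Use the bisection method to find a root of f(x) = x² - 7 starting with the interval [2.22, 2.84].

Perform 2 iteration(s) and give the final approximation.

f(x) = x² - 7
Initial interval: [2.22, 2.84]

Iteration 1:
  c_1 = (2.220000 + 2.840000)/2 = 2.530000
  f(c_1) = f(2.530000) = -0.599100
  f(a) × f(c) ≥ 0, new interval: [2.530000, 2.840000]
Iteration 2:
  c_2 = (2.530000 + 2.840000)/2 = 2.685000
  f(c_2) = f(2.685000) = 0.209225
  f(a) × f(c) < 0, new interval: [2.530000, 2.685000]

After 2 iteration(s), the approximation is c_2 = 2.685000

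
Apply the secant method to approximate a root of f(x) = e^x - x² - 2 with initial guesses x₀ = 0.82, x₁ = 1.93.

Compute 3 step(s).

f(x) = e^x - x² - 2
x₀ = 0.82, x₁ = 1.93

Secant formula: x_{n+1} = x_n - f(x_n)(x_n - x_{n-1})/(f(x_n) - f(x_{n-1}))

Iteration 1:
  f(0.820000) = -0.401900
  f(1.930000) = 1.164610
  x_2 = 1.930000 - 1.164610×(1.930000 - 0.820000)/(1.164610 - (-0.401900))
       = 1.104779
Iteration 2:
  f(1.930000) = 1.164610
  f(1.104779) = -0.201979
  x_3 = 1.104779 - (-0.201979)×(1.104779 - 1.930000)/(-0.201979 - 1.164610)
       = 1.226745
Iteration 3:
  f(1.104779) = -0.201979
  f(1.226745) = -0.094792
  x_4 = 1.226745 - (-0.094792)×(1.226745 - 1.104779)/(-0.094792 - (-0.201979))
       = 1.334606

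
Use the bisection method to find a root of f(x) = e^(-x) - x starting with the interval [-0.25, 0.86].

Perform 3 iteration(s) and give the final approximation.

f(x) = e^(-x) - x
Initial interval: [-0.25, 0.86]

Iteration 1:
  c_1 = (-0.250000 + 0.860000)/2 = 0.305000
  f(c_1) = f(0.305000) = 0.432123
  f(a) × f(c) ≥ 0, new interval: [0.305000, 0.860000]
Iteration 2:
  c_2 = (0.305000 + 0.860000)/2 = 0.582500
  f(c_2) = f(0.582500) = -0.024000
  f(a) × f(c) < 0, new interval: [0.305000, 0.582500]
Iteration 3:
  c_3 = (0.305000 + 0.582500)/2 = 0.443750
  f(c_3) = f(0.443750) = 0.197876
  f(a) × f(c) ≥ 0, new interval: [0.443750, 0.582500]

After 3 iteration(s), the approximation is c_3 = 0.443750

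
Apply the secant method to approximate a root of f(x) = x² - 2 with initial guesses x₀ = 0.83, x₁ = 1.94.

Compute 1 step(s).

f(x) = x² - 2
x₀ = 0.83, x₁ = 1.94

Secant formula: x_{n+1} = x_n - f(x_n)(x_n - x_{n-1})/(f(x_n) - f(x_{n-1}))

Iteration 1:
  f(0.830000) = -1.311100
  f(1.940000) = 1.763600
  x_2 = 1.940000 - 1.763600×(1.940000 - 0.830000)/(1.763600 - (-1.311100))
       = 1.303321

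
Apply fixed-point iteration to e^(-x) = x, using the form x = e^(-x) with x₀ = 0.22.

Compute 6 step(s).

Equation: e^(-x) = x
Fixed-point form: x = e^(-x)
x₀ = 0.22

x_1 = g(0.220000) = 0.802519
x_2 = g(0.802519) = 0.448199
x_3 = g(0.448199) = 0.638778
x_4 = g(0.638778) = 0.527937
x_5 = g(0.527937) = 0.589820
x_6 = g(0.589820) = 0.554427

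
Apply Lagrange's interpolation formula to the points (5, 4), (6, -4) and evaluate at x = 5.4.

Lagrange interpolation formula:
P(x) = Σ yᵢ × Lᵢ(x)
where Lᵢ(x) = Π_{j≠i} (x - xⱼ)/(xᵢ - xⱼ)

L_0(5.4) = (5.4 - 6)/(5 - 6) = 0.600000
L_1(5.4) = (5.4 - 5)/(6 - 5) = 0.400000

P(5.4) = 4×L_0(5.4) + (-4)×L_1(5.4)
P(5.4) = 0.800000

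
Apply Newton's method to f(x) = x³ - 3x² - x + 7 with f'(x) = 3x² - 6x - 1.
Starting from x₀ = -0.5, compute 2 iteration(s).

f(x) = x³ - 3x² - x + 7
f'(x) = 3x² - 6x - 1
x₀ = -0.5

Newton-Raphson formula: x_{n+1} = x_n - f(x_n)/f'(x_n)

Iteration 1:
  f(-0.500000) = 6.625000
  f'(-0.500000) = 2.750000
  x_1 = -0.500000 - 6.625000/2.750000 = -2.909091
Iteration 2:
  f(-2.909091) = -40.098422
  f'(-2.909091) = 41.842975
  x_2 = -2.909091 - (-40.098422)/41.842975 = -1.950784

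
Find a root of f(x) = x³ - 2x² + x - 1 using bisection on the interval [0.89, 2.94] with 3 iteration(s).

f(x) = x³ - 2x² + x - 1
Initial interval: [0.89, 2.94]

Iteration 1:
  c_1 = (0.890000 + 2.940000)/2 = 1.915000
  f(c_1) = f(1.915000) = 0.603286
  f(a) × f(c) < 0, new interval: [0.890000, 1.915000]
Iteration 2:
  c_2 = (0.890000 + 1.915000)/2 = 1.402500
  f(c_2) = f(1.402500) = -0.772786
  f(a) × f(c) ≥ 0, new interval: [1.402500, 1.915000]
Iteration 3:
  c_3 = (1.402500 + 1.915000)/2 = 1.658750
  f(c_3) = f(1.658750) = -0.280183
  f(a) × f(c) ≥ 0, new interval: [1.658750, 1.915000]

After 3 iteration(s), the approximation is c_3 = 1.658750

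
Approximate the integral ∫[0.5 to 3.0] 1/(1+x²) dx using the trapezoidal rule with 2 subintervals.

f(x) = 1/(1+x²)
a = 0.5, b = 3.0, n = 2
h = (b - a)/n = 1.250000

Trapezoidal rule: (h/2)[f(x₀) + 2f(x₁) + 2f(x₂) + ... + f(xₙ)]

x_0 = 0.5000, f(x_0) = 0.800000, coefficient = 1
x_1 = 1.7500, f(x_1) = 0.246154, coefficient = 2
x_2 = 3.0000, f(x_2) = 0.100000, coefficient = 1

I ≈ (1.250000/2) × 1.392308 = 0.870192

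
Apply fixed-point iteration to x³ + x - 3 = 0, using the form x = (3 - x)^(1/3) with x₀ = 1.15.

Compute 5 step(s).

Equation: x³ + x - 3 = 0
Fixed-point form: x = (3 - x)^(1/3)
x₀ = 1.15

x_1 = g(1.150000) = 1.227601
x_2 = g(1.227601) = 1.210191
x_3 = g(1.210191) = 1.214140
x_4 = g(1.214140) = 1.213247
x_5 = g(1.213247) = 1.213449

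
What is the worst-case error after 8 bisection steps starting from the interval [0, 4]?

Bisection error bound: |error| ≤ (b-a)/2^n
|error| ≤ (4 - 0)/2^8 = 4/2^8
|error| ≤ 0.0156250000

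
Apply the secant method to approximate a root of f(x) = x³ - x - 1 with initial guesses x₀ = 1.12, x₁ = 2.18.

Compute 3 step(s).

f(x) = x³ - x - 1
x₀ = 1.12, x₁ = 2.18

Secant formula: x_{n+1} = x_n - f(x_n)(x_n - x_{n-1})/(f(x_n) - f(x_{n-1}))

Iteration 1:
  f(1.120000) = -0.715072
  f(2.180000) = 7.180232
  x_2 = 2.180000 - 7.180232×(2.180000 - 1.120000)/(7.180232 - (-0.715072))
       = 1.216003
Iteration 2:
  f(2.180000) = 7.180232
  f(1.216003) = -0.417942
  x_3 = 1.216003 - (-0.417942)×(1.216003 - 2.180000)/(-0.417942 - 7.180232)
       = 1.269029
Iteration 3:
  f(1.216003) = -0.417942
  f(1.269029) = -0.225342
  x_4 = 1.269029 - (-0.225342)×(1.269029 - 1.216003)/(-0.225342 - (-0.417942))
       = 1.331068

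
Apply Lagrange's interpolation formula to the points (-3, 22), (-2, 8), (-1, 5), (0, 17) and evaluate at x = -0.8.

Lagrange interpolation formula:
P(x) = Σ yᵢ × Lᵢ(x)
where Lᵢ(x) = Π_{j≠i} (x - xⱼ)/(xᵢ - xⱼ)

L_0(-0.8) = (-0.8 - (-2))/(-3 - (-2)) × (-0.8 - (-1))/(-3 - (-1)) × (-0.8 - 0)/(-3 - 0) = 0.032000
L_1(-0.8) = (-0.8 - (-3))/(-2 - (-3)) × (-0.8 - (-1))/(-2 - (-1)) × (-0.8 - 0)/(-2 - 0) = -0.176000
L_2(-0.8) = (-0.8 - (-3))/(-1 - (-3)) × (-0.8 - (-2))/(-1 - (-2)) × (-0.8 - 0)/(-1 - 0) = 1.056000
L_3(-0.8) = (-0.8 - (-3))/(0 - (-3)) × (-0.8 - (-2))/(0 - (-2)) × (-0.8 - (-1))/(0 - (-1)) = 0.088000

P(-0.8) = 22×L_0(-0.8) + 8×L_1(-0.8) + 5×L_2(-0.8) + 17×L_3(-0.8)
P(-0.8) = 6.072000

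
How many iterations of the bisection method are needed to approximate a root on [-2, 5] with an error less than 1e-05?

We need (b-a)/2^n ≤ 1e-05
(5 - (-2))/2^n ≤ 1e-05
7/2^n ≤ 1e-05
2^n ≥ 700000
n ≥ log₂(700000) = 19.42
n ≥ 20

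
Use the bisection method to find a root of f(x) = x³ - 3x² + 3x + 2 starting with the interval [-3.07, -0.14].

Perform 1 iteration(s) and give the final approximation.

f(x) = x³ - 3x² + 3x + 2
Initial interval: [-3.07, -0.14]

Iteration 1:
  c_1 = (-3.070000 + (-0.140000))/2 = -1.605000
  f(c_1) = f(-1.605000) = -14.677595
  f(a) × f(c) ≥ 0, new interval: [-1.605000, -0.140000]

After 1 iteration(s), the approximation is c_1 = -1.605000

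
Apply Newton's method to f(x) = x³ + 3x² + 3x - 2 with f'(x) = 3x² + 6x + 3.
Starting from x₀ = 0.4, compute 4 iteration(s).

f(x) = x³ + 3x² + 3x - 2
f'(x) = 3x² + 6x + 3
x₀ = 0.4

Newton-Raphson formula: x_{n+1} = x_n - f(x_n)/f'(x_n)

Iteration 1:
  f(0.400000) = -0.256000
  f'(0.400000) = 5.880000
  x_1 = 0.400000 - (-0.256000)/5.880000 = 0.443537
Iteration 2:
  f(0.443537) = 0.008044
  f'(0.443537) = 6.251401
  x_2 = 0.443537 - 0.008044/6.251401 = 0.442251
Iteration 3:
  f(0.442251) = 0.000007
  f'(0.442251) = 6.240261
  x_3 = 0.442251 - 0.000007/6.240261 = 0.442250
Iteration 4:
  f(0.442250) = 0.000000
  f'(0.442250) = 6.240251
  x_4 = 0.442250 - 0.000000/6.240251 = 0.442250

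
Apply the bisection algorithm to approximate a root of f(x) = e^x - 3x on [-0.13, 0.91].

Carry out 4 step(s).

f(x) = e^x - 3x
Initial interval: [-0.13, 0.91]

Iteration 1:
  c_1 = (-0.130000 + 0.910000)/2 = 0.390000
  f(c_1) = f(0.390000) = 0.306981
  f(a) × f(c) ≥ 0, new interval: [0.390000, 0.910000]
Iteration 2:
  c_2 = (0.390000 + 0.910000)/2 = 0.650000
  f(c_2) = f(0.650000) = -0.034459
  f(a) × f(c) < 0, new interval: [0.390000, 0.650000]
Iteration 3:
  c_3 = (0.390000 + 0.650000)/2 = 0.520000
  f(c_3) = f(0.520000) = 0.122028
  f(a) × f(c) ≥ 0, new interval: [0.520000, 0.650000]
Iteration 4:
  c_4 = (0.520000 + 0.650000)/2 = 0.585000
  f(c_4) = f(0.585000) = 0.039991
  f(a) × f(c) ≥ 0, new interval: [0.585000, 0.650000]

After 4 iteration(s), the approximation is c_4 = 0.585000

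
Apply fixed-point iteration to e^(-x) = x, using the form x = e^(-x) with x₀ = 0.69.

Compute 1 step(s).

Equation: e^(-x) = x
Fixed-point form: x = e^(-x)
x₀ = 0.69

x_1 = g(0.690000) = 0.501576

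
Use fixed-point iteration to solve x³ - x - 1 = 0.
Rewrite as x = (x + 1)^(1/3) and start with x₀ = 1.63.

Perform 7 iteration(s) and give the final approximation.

Equation: x³ - x - 1 = 0
Fixed-point form: x = (x + 1)^(1/3)
x₀ = 1.63

x_1 = g(1.630000) = 1.380337
x_2 = g(1.380337) = 1.335200
x_3 = g(1.335200) = 1.326706
x_4 = g(1.326706) = 1.325095
x_5 = g(1.325095) = 1.324790
x_6 = g(1.324790) = 1.324732
x_7 = g(1.324732) = 1.324721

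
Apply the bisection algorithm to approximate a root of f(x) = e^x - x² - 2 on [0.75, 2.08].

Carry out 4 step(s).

f(x) = e^x - x² - 2
Initial interval: [0.75, 2.08]

Iteration 1:
  c_1 = (0.750000 + 2.080000)/2 = 1.415000
  f(c_1) = f(1.415000) = 0.114261
  f(a) × f(c) < 0, new interval: [0.750000, 1.415000]
Iteration 2:
  c_2 = (0.750000 + 1.415000)/2 = 1.082500
  f(c_2) = f(1.082500) = -0.219756
  f(a) × f(c) ≥ 0, new interval: [1.082500, 1.415000]
Iteration 3:
  c_3 = (1.082500 + 1.415000)/2 = 1.248750
  f(c_3) = f(1.248750) = -0.073394
  f(a) × f(c) ≥ 0, new interval: [1.248750, 1.415000]
Iteration 4:
  c_4 = (1.248750 + 1.415000)/2 = 1.331875
  f(c_4) = f(1.331875) = 0.014248
  f(a) × f(c) < 0, new interval: [1.248750, 1.331875]

After 4 iteration(s), the approximation is c_4 = 1.331875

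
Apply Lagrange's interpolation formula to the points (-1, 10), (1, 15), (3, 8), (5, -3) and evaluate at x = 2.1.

Lagrange interpolation formula:
P(x) = Σ yᵢ × Lᵢ(x)
where Lᵢ(x) = Π_{j≠i} (x - xⱼ)/(xᵢ - xⱼ)

L_0(2.1) = (2.1 - 1)/(-1 - 1) × (2.1 - 3)/(-1 - 3) × (2.1 - 5)/(-1 - 5) = -0.059812
L_1(2.1) = (2.1 - (-1))/(1 - (-1)) × (2.1 - 3)/(1 - 3) × (2.1 - 5)/(1 - 5) = 0.505687
L_2(2.1) = (2.1 - (-1))/(3 - (-1)) × (2.1 - 1)/(3 - 1) × (2.1 - 5)/(3 - 5) = 0.618063
L_3(2.1) = (2.1 - (-1))/(5 - (-1)) × (2.1 - 1)/(5 - 1) × (2.1 - 3)/(5 - 3) = -0.063938

P(2.1) = 10×L_0(2.1) + 15×L_1(2.1) + 8×L_2(2.1) + (-3)×L_3(2.1)
P(2.1) = 12.123500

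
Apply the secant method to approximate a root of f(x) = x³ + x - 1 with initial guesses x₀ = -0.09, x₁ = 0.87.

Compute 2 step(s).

f(x) = x³ + x - 1
x₀ = -0.09, x₁ = 0.87

Secant formula: x_{n+1} = x_n - f(x_n)(x_n - x_{n-1})/(f(x_n) - f(x_{n-1}))

Iteration 1:
  f(-0.090000) = -1.090729
  f(0.870000) = 0.528503
  x_2 = 0.870000 - 0.528503×(0.870000 - (-0.090000))/(0.528503 - (-1.090729))
       = 0.556664
Iteration 2:
  f(0.870000) = 0.528503
  f(0.556664) = -0.270839
  x_3 = 0.556664 - (-0.270839)×(0.556664 - 0.870000)/(-0.270839 - 0.528503)
       = 0.662831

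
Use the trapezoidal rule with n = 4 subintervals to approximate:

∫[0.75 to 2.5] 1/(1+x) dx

f(x) = 1/(1+x)
a = 0.75, b = 2.5, n = 4
h = (b - a)/n = 0.437500

Trapezoidal rule: (h/2)[f(x₀) + 2f(x₁) + 2f(x₂) + ... + f(xₙ)]

x_0 = 0.7500, f(x_0) = 0.571429, coefficient = 1
x_1 = 1.1875, f(x_1) = 0.457143, coefficient = 2
x_2 = 1.6250, f(x_2) = 0.380952, coefficient = 2
x_3 = 2.0625, f(x_3) = 0.326531, coefficient = 2
x_4 = 2.5000, f(x_4) = 0.285714, coefficient = 1

I ≈ (0.437500/2) × 3.186395 = 0.697024
Exact value: 0.693147
Error: 0.003877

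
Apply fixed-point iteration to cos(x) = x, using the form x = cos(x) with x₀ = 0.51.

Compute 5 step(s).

Equation: cos(x) = x
Fixed-point form: x = cos(x)
x₀ = 0.51

x_1 = g(0.510000) = 0.872745
x_2 = g(0.872745) = 0.642726
x_3 = g(0.642726) = 0.800465
x_4 = g(0.800465) = 0.696373
x_5 = g(0.696373) = 0.767173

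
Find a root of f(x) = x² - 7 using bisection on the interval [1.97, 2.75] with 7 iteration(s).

f(x) = x² - 7
Initial interval: [1.97, 2.75]

Iteration 1:
  c_1 = (1.970000 + 2.750000)/2 = 2.360000
  f(c_1) = f(2.360000) = -1.430400
  f(a) × f(c) ≥ 0, new interval: [2.360000, 2.750000]
Iteration 2:
  c_2 = (2.360000 + 2.750000)/2 = 2.555000
  f(c_2) = f(2.555000) = -0.471975
  f(a) × f(c) ≥ 0, new interval: [2.555000, 2.750000]
Iteration 3:
  c_3 = (2.555000 + 2.750000)/2 = 2.652500
  f(c_3) = f(2.652500) = 0.035756
  f(a) × f(c) < 0, new interval: [2.555000, 2.652500]
Iteration 4:
  c_4 = (2.555000 + 2.652500)/2 = 2.603750
  f(c_4) = f(2.603750) = -0.220486
  f(a) × f(c) ≥ 0, new interval: [2.603750, 2.652500]
Iteration 5:
  c_5 = (2.603750 + 2.652500)/2 = 2.628125
  f(c_5) = f(2.628125) = -0.092959
  f(a) × f(c) ≥ 0, new interval: [2.628125, 2.652500]
Iteration 6:
  c_6 = (2.628125 + 2.652500)/2 = 2.640312
  f(c_6) = f(2.640312) = -0.028750
  f(a) × f(c) ≥ 0, new interval: [2.640312, 2.652500]
Iteration 7:
  c_7 = (2.640312 + 2.652500)/2 = 2.646406
  f(c_7) = f(2.646406) = 0.003466
  f(a) × f(c) < 0, new interval: [2.640312, 2.646406]

After 7 iteration(s), the approximation is c_7 = 2.646406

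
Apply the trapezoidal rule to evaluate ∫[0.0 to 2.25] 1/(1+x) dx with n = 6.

f(x) = 1/(1+x)
a = 0.0, b = 2.25, n = 6
h = (b - a)/n = 0.375000

Trapezoidal rule: (h/2)[f(x₀) + 2f(x₁) + 2f(x₂) + ... + f(xₙ)]

x_0 = 0.0000, f(x_0) = 1.000000, coefficient = 1
x_1 = 0.3750, f(x_1) = 0.727273, coefficient = 2
x_2 = 0.7500, f(x_2) = 0.571429, coefficient = 2
x_3 = 1.1250, f(x_3) = 0.470588, coefficient = 2
x_4 = 1.5000, f(x_4) = 0.400000, coefficient = 2
x_5 = 1.8750, f(x_5) = 0.347826, coefficient = 2
x_6 = 2.2500, f(x_6) = 0.307692, coefficient = 1

I ≈ (0.375000/2) × 6.341924 = 1.189111
Exact value: 1.178655
Error: 0.010456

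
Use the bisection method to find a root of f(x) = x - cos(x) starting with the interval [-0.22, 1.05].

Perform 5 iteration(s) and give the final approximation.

f(x) = x - cos(x)
Initial interval: [-0.22, 1.05]

Iteration 1:
  c_1 = (-0.220000 + 1.050000)/2 = 0.415000
  f(c_1) = f(0.415000) = -0.500116
  f(a) × f(c) ≥ 0, new interval: [0.415000, 1.050000]
Iteration 2:
  c_2 = (0.415000 + 1.050000)/2 = 0.732500
  f(c_2) = f(0.732500) = -0.011005
  f(a) × f(c) ≥ 0, new interval: [0.732500, 1.050000]
Iteration 3:
  c_3 = (0.732500 + 1.050000)/2 = 0.891250
  f(c_3) = f(0.891250) = 0.262810
  f(a) × f(c) < 0, new interval: [0.732500, 0.891250]
Iteration 4:
  c_4 = (0.732500 + 0.891250)/2 = 0.811875
  f(c_4) = f(0.811875) = 0.123736
  f(a) × f(c) < 0, new interval: [0.732500, 0.811875]
Iteration 5:
  c_5 = (0.732500 + 0.811875)/2 = 0.772188
  f(c_5) = f(0.772188) = 0.055801
  f(a) × f(c) < 0, new interval: [0.732500, 0.772188]

After 5 iteration(s), the approximation is c_5 = 0.772188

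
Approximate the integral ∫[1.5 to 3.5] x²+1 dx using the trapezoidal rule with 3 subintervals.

f(x) = x²+1
a = 1.5, b = 3.5, n = 3
h = (b - a)/n = 0.666667

Trapezoidal rule: (h/2)[f(x₀) + 2f(x₁) + 2f(x₂) + ... + f(xₙ)]

x_0 = 1.5000, f(x_0) = 3.250000, coefficient = 1
x_1 = 2.1667, f(x_1) = 5.694444, coefficient = 2
x_2 = 2.8333, f(x_2) = 9.027778, coefficient = 2
x_3 = 3.5000, f(x_3) = 13.250000, coefficient = 1

I ≈ (0.666667/2) × 45.944444 = 15.314815
Exact value: 15.166667
Error: 0.148148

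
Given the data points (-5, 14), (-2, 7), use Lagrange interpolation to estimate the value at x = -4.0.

Lagrange interpolation formula:
P(x) = Σ yᵢ × Lᵢ(x)
where Lᵢ(x) = Π_{j≠i} (x - xⱼ)/(xᵢ - xⱼ)

L_0(-4.0) = (-4.0 - (-2))/(-5 - (-2)) = 0.666667
L_1(-4.0) = (-4.0 - (-5))/(-2 - (-5)) = 0.333333

P(-4.0) = 14×L_0(-4.0) + 7×L_1(-4.0)
P(-4.0) = 11.666667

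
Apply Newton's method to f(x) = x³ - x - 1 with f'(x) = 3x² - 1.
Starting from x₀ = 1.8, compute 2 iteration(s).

f(x) = x³ - x - 1
f'(x) = 3x² - 1
x₀ = 1.8

Newton-Raphson formula: x_{n+1} = x_n - f(x_n)/f'(x_n)

Iteration 1:
  f(1.800000) = 3.032000
  f'(1.800000) = 8.720000
  x_1 = 1.800000 - 3.032000/8.720000 = 1.452294
Iteration 2:
  f(1.452294) = 0.610821
  f'(1.452294) = 5.327470
  x_2 = 1.452294 - 0.610821/5.327470 = 1.337639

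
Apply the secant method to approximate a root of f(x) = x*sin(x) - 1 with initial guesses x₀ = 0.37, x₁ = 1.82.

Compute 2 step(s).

f(x) = x*sin(x) - 1
x₀ = 0.37, x₁ = 1.82

Secant formula: x_{n+1} = x_n - f(x_n)(x_n - x_{n-1})/(f(x_n) - f(x_{n-1}))

Iteration 1:
  f(0.370000) = -0.866202
  f(1.820000) = 0.763779
  x_2 = 1.820000 - 0.763779×(1.820000 - 0.370000)/(0.763779 - (-0.866202))
       = 1.140557
Iteration 2:
  f(1.820000) = 0.763779
  f(1.140557) = 0.036614
  x_3 = 1.140557 - 0.036614×(1.140557 - 1.820000)/(0.036614 - 0.763779)
       = 1.106346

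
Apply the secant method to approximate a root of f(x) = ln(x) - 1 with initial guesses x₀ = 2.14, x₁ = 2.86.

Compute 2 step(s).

f(x) = ln(x) - 1
x₀ = 2.14, x₁ = 2.86

Secant formula: x_{n+1} = x_n - f(x_n)(x_n - x_{n-1})/(f(x_n) - f(x_{n-1}))

Iteration 1:
  f(2.140000) = -0.239194
  f(2.860000) = 0.050822
  x_2 = 2.860000 - 0.050822×(2.860000 - 2.140000)/(0.050822 - (-0.239194))
       = 2.733829
Iteration 2:
  f(2.860000) = 0.050822
  f(2.733829) = 0.005703
  x_3 = 2.733829 - 0.005703×(2.733829 - 2.860000)/(0.005703 - 0.050822)
       = 2.717880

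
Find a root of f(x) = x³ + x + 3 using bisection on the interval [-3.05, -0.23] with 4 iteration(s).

f(x) = x³ + x + 3
Initial interval: [-3.05, -0.23]

Iteration 1:
  c_1 = (-3.050000 + (-0.230000))/2 = -1.640000
  f(c_1) = f(-1.640000) = -3.050944
  f(a) × f(c) ≥ 0, new interval: [-1.640000, -0.230000]
Iteration 2:
  c_2 = (-1.640000 + (-0.230000))/2 = -0.935000
  f(c_2) = f(-0.935000) = 1.247600
  f(a) × f(c) < 0, new interval: [-1.640000, -0.935000]
Iteration 3:
  c_3 = (-1.640000 + (-0.935000))/2 = -1.287500
  f(c_3) = f(-1.287500) = -0.421732
  f(a) × f(c) ≥ 0, new interval: [-1.287500, -0.935000]
Iteration 4:
  c_4 = (-1.287500 + (-0.935000))/2 = -1.111250
  f(c_4) = f(-1.111250) = 0.516493
  f(a) × f(c) < 0, new interval: [-1.287500, -1.111250]

After 4 iteration(s), the approximation is c_4 = -1.111250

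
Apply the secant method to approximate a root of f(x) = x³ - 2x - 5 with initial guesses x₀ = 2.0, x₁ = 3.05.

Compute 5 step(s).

f(x) = x³ - 2x - 5
x₀ = 2.0, x₁ = 3.05

Secant formula: x_{n+1} = x_n - f(x_n)(x_n - x_{n-1})/(f(x_n) - f(x_{n-1}))

Iteration 1:
  f(2.000000) = -1.000000
  f(3.050000) = 17.272625
  x_2 = 3.050000 - 17.272625×(3.050000 - 2.000000)/(17.272625 - (-1.000000))
       = 2.057463
Iteration 2:
  f(3.050000) = 17.272625
  f(2.057463) = -0.405368
  x_3 = 2.057463 - (-0.405368)×(2.057463 - 3.050000)/(-0.405368 - 17.272625)
       = 2.080223
Iteration 3:
  f(2.057463) = -0.405368
  f(2.080223) = -0.158644
  x_4 = 2.080223 - (-0.158644)×(2.080223 - 2.057463)/(-0.158644 - (-0.405368))
       = 2.094857
Iteration 4:
  f(2.080223) = -0.158644
  f(2.094857) = 0.003411
  x_5 = 2.094857 - 0.003411×(2.094857 - 2.080223)/(0.003411 - (-0.158644))
       = 2.094549
Iteration 5:
  f(2.094857) = 0.003411
  f(2.094549) = -0.000028
  x_6 = 2.094549 - (-0.000028)×(2.094549 - 2.094857)/(-0.000028 - 0.003411)
       = 2.094551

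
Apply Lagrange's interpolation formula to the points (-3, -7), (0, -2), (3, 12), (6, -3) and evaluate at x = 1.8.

Lagrange interpolation formula:
P(x) = Σ yᵢ × Lᵢ(x)
where Lᵢ(x) = Π_{j≠i} (x - xⱼ)/(xᵢ - xⱼ)

L_0(1.8) = (1.8 - 0)/(-3 - 0) × (1.8 - 3)/(-3 - 3) × (1.8 - 6)/(-3 - 6) = -0.056000
L_1(1.8) = (1.8 - (-3))/(0 - (-3)) × (1.8 - 3)/(0 - 3) × (1.8 - 6)/(0 - 6) = 0.448000
L_2(1.8) = (1.8 - (-3))/(3 - (-3)) × (1.8 - 0)/(3 - 0) × (1.8 - 6)/(3 - 6) = 0.672000
L_3(1.8) = (1.8 - (-3))/(6 - (-3)) × (1.8 - 0)/(6 - 0) × (1.8 - 3)/(6 - 3) = -0.064000

P(1.8) = (-7)×L_0(1.8) + (-2)×L_1(1.8) + 12×L_2(1.8) + (-3)×L_3(1.8)
P(1.8) = 7.752000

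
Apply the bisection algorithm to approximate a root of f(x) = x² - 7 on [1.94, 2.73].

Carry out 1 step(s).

f(x) = x² - 7
Initial interval: [1.94, 2.73]

Iteration 1:
  c_1 = (1.940000 + 2.730000)/2 = 2.335000
  f(c_1) = f(2.335000) = -1.547775
  f(a) × f(c) ≥ 0, new interval: [2.335000, 2.730000]

After 1 iteration(s), the approximation is c_1 = 2.335000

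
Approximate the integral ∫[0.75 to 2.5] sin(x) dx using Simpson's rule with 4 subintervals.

f(x) = sin(x)
a = 0.75, b = 2.5, n = 4
h = (b - a)/n = 0.437500

Simpson's rule: (h/3)[f(x₀) + 4f(x₁) + 2f(x₂) + ... + f(xₙ)]

x_0 = 0.7500, f(x_0) = 0.681639, coefficient = 1
x_1 = 1.1875, f(x_1) = 0.927437, coefficient = 4
x_2 = 1.6250, f(x_2) = 0.998531, coefficient = 2
x_3 = 2.0625, f(x_3) = 0.881530, coefficient = 4
x_4 = 2.5000, f(x_4) = 0.598472, coefficient = 1

I ≈ (0.437500/3) × 10.513040 = 1.533152
Exact value: 1.532832
Error: 0.000319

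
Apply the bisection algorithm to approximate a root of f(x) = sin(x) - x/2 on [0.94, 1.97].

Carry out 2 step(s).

f(x) = sin(x) - x/2
Initial interval: [0.94, 1.97]

Iteration 1:
  c_1 = (0.940000 + 1.970000)/2 = 1.455000
  f(c_1) = f(1.455000) = 0.265803
  f(a) × f(c) ≥ 0, new interval: [1.455000, 1.970000]
Iteration 2:
  c_2 = (1.455000 + 1.970000)/2 = 1.712500
  f(c_2) = f(1.712500) = 0.133727
  f(a) × f(c) ≥ 0, new interval: [1.712500, 1.970000]

After 2 iteration(s), the approximation is c_2 = 1.712500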